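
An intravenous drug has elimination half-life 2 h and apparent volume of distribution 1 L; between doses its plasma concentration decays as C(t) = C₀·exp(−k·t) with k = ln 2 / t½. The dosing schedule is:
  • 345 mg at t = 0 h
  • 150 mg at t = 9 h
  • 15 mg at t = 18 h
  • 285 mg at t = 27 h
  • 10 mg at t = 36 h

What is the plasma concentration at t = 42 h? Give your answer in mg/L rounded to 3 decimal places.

k = ln 2 / 2 = 0.34657 per h
Dose 1 (345 mg at t=0 h): 345·exp(−0.34657·42) = 0.000 mg/L
Dose 2 (150 mg at t=9 h): 150·exp(−0.34657·33) = 0.002 mg/L
Dose 3 (15 mg at t=18 h): 15·exp(−0.34657·24) = 0.004 mg/L
Dose 4 (285 mg at t=27 h): 285·exp(−0.34657·15) = 1.574 mg/L
Dose 5 (10 mg at t=36 h): 10·exp(−0.34657·6) = 1.250 mg/L
C(42) = 0.000 + 0.002 + 0.004 + 1.574 + 1.250 = 2.830 mg/L

2.830 mg/L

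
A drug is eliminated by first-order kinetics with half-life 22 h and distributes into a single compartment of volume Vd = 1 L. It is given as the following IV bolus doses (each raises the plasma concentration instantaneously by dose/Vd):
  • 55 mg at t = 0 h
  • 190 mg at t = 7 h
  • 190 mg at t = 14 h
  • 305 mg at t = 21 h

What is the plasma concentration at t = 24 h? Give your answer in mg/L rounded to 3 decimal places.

k = ln 2 / 22 = 0.03151 per h
Dose 1 (55 mg at t=0 h): 55·exp(−0.03151·24) = 25.821 mg/L
Dose 2 (190 mg at t=7 h): 190·exp(−0.03151·17) = 111.209 mg/L
Dose 3 (190 mg at t=14 h): 190·exp(−0.03151·10) = 138.651 mg/L
Dose 4 (305 mg at t=21 h): 305·exp(−0.03151·3) = 277.492 mg/L
C(24) = 25.821 + 111.209 + 138.651 + 277.492 = 553.172 mg/L

553.172 mg/L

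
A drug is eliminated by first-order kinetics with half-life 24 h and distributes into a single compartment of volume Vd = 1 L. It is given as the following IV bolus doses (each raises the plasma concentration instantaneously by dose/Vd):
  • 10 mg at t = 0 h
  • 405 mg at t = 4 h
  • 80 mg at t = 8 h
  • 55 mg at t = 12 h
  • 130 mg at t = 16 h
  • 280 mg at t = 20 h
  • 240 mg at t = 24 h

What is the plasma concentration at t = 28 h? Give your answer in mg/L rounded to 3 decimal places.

814.477 mg/L

k = ln 2 / 24 = 0.02888 per h
Dose 1 (10 mg at t=0 h): 10·exp(−0.02888·28) = 4.454 mg/L
Dose 2 (405 mg at t=4 h): 405·exp(−0.02888·24) = 202.500 mg/L
Dose 3 (80 mg at t=8 h): 80·exp(−0.02888·20) = 44.898 mg/L
Dose 4 (55 mg at t=12 h): 55·exp(−0.02888·16) = 34.648 mg/L
Dose 5 (130 mg at t=16 h): 130·exp(−0.02888·12) = 91.924 mg/L
Dose 6 (280 mg at t=20 h): 280·exp(−0.02888·8) = 222.236 mg/L
Dose 7 (240 mg at t=24 h): 240·exp(−0.02888·4) = 213.816 mg/L
C(28) = 4.454 + 202.500 + 44.898 + 34.648 + 91.924 + 222.236 + 213.816 = 814.477 mg/L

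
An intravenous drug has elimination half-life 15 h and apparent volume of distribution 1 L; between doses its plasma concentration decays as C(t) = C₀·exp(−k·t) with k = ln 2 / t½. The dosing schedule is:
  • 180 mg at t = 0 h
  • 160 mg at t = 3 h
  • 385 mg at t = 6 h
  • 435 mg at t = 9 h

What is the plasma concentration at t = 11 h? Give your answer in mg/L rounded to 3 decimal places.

k = ln 2 / 15 = 0.04621 per h
Dose 1 (180 mg at t=0 h): 180·exp(−0.04621·11) = 108.272 mg/L
Dose 2 (160 mg at t=3 h): 160·exp(−0.04621·8) = 110.553 mg/L
Dose 3 (385 mg at t=6 h): 385·exp(−0.04621·5) = 305.575 mg/L
Dose 4 (435 mg at t=9 h): 435·exp(−0.04621·2) = 396.599 mg/L
C(11) = 108.272 + 110.553 + 305.575 + 396.599 = 920.999 mg/L

920.999 mg/L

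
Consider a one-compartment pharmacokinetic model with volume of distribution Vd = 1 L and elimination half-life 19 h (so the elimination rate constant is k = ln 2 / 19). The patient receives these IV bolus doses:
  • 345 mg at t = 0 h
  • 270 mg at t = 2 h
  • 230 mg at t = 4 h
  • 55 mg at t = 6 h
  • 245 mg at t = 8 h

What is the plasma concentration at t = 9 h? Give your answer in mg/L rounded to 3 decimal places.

934.764 mg/L

k = ln 2 / 19 = 0.03648 per h
Dose 1 (345 mg at t=0 h): 345·exp(−0.03648·9) = 248.443 mg/L
Dose 2 (270 mg at t=2 h): 270·exp(−0.03648·7) = 209.150 mg/L
Dose 3 (230 mg at t=4 h): 230·exp(−0.03648·5) = 191.650 mg/L
Dose 4 (55 mg at t=6 h): 55·exp(−0.03648·3) = 49.298 mg/L
Dose 5 (245 mg at t=8 h): 245·exp(−0.03648·1) = 236.223 mg/L
C(9) = 248.443 + 209.150 + 191.650 + 49.298 + 236.223 = 934.764 mg/L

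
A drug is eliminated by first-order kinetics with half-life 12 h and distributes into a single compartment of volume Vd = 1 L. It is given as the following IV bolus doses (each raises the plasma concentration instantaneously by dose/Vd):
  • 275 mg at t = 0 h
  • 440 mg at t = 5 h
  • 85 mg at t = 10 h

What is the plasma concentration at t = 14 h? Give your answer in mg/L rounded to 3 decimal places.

451.589 mg/L

k = ln 2 / 12 = 0.05776 per h
Dose 1 (275 mg at t=0 h): 275·exp(−0.05776·14) = 122.499 mg/L
Dose 2 (440 mg at t=5 h): 440·exp(−0.05776·9) = 261.626 mg/L
Dose 3 (85 mg at t=10 h): 85·exp(−0.05776·4) = 67.465 mg/L
C(14) = 122.499 + 261.626 + 67.465 = 451.589 mg/L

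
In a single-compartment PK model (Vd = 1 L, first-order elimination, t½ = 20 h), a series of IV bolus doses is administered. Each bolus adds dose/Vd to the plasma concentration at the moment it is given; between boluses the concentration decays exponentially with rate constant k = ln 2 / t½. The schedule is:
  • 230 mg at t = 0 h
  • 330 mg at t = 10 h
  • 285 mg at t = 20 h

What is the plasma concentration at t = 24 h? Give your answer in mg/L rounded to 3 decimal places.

k = ln 2 / 20 = 0.03466 per h
Dose 1 (230 mg at t=0 h): 230·exp(−0.03466·24) = 100.113 mg/L
Dose 2 (330 mg at t=10 h): 330·exp(−0.03466·14) = 203.139 mg/L
Dose 3 (285 mg at t=20 h): 285·exp(−0.03466·4) = 248.107 mg/L
C(24) = 100.113 + 203.139 + 248.107 = 551.359 mg/L

551.359 mg/L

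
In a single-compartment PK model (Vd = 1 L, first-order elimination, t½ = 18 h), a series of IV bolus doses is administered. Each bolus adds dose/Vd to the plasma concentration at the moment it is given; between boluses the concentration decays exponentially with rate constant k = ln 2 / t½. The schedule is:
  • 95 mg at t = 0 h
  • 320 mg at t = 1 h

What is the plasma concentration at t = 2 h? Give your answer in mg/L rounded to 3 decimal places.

k = ln 2 / 18 = 0.03851 per h
Dose 1 (95 mg at t=0 h): 95·exp(−0.03851·2) = 87.958 mg/L
Dose 2 (320 mg at t=1 h): 320·exp(−0.03851·1) = 307.912 mg/L
C(2) = 87.958 + 307.912 = 395.870 mg/L

395.870 mg/L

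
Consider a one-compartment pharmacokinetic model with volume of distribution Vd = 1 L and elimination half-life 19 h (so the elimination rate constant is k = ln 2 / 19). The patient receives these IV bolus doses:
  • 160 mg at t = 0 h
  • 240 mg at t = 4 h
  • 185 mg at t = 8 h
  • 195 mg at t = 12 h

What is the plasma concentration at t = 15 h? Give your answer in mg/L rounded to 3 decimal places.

k = ln 2 / 19 = 0.03648 per h
Dose 1 (160 mg at t=0 h): 160·exp(−0.03648·15) = 92.569 mg/L
Dose 2 (240 mg at t=4 h): 240·exp(−0.03648·11) = 160.668 mg/L
Dose 3 (185 mg at t=8 h): 185·exp(−0.03648·7) = 143.307 mg/L
Dose 4 (195 mg at t=12 h): 195·exp(−0.03648·3) = 174.785 mg/L
C(15) = 92.569 + 160.668 + 143.307 + 174.785 = 571.329 mg/L

571.329 mg/L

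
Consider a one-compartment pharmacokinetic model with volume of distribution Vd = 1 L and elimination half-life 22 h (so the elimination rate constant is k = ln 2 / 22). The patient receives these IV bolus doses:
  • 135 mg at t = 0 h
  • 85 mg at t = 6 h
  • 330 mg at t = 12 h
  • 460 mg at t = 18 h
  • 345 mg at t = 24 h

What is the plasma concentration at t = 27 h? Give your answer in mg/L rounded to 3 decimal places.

967.546 mg/L

k = ln 2 / 22 = 0.03151 per h
Dose 1 (135 mg at t=0 h): 135·exp(−0.03151·27) = 57.662 mg/L
Dose 2 (85 mg at t=6 h): 85·exp(−0.03151·21) = 43.860 mg/L
Dose 3 (330 mg at t=12 h): 330·exp(−0.03151·15) = 205.715 mg/L
Dose 4 (460 mg at t=18 h): 460·exp(−0.03151·9) = 346.425 mg/L
Dose 5 (345 mg at t=24 h): 345·exp(−0.03151·3) = 313.884 mg/L
C(27) = 57.662 + 43.860 + 205.715 + 346.425 + 313.884 = 967.546 mg/L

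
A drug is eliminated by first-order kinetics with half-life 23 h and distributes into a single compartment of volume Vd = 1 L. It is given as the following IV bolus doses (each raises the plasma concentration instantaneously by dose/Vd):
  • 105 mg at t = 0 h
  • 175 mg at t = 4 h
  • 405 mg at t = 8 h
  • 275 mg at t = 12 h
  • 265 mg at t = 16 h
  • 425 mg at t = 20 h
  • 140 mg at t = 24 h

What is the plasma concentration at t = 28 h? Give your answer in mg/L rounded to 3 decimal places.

1164.146 mg/L

k = ln 2 / 23 = 0.03014 per h
Dose 1 (105 mg at t=0 h): 105·exp(−0.03014·28) = 45.156 mg/L
Dose 2 (175 mg at t=4 h): 175·exp(−0.03014·24) = 84.902 mg/L
Dose 3 (405 mg at t=8 h): 405·exp(−0.03014·20) = 221.661 mg/L
Dose 4 (275 mg at t=12 h): 275·exp(−0.03014·16) = 169.793 mg/L
Dose 5 (265 mg at t=16 h): 265·exp(−0.03014·12) = 184.581 mg/L
Dose 6 (425 mg at t=20 h): 425·exp(−0.03014·8) = 333.951 mg/L
Dose 7 (140 mg at t=24 h): 140·exp(−0.03014·4) = 124.101 mg/L
C(28) = 45.156 + 84.902 + 221.661 + 169.793 + 184.581 + 333.951 + 124.101 = 1164.146 mg/L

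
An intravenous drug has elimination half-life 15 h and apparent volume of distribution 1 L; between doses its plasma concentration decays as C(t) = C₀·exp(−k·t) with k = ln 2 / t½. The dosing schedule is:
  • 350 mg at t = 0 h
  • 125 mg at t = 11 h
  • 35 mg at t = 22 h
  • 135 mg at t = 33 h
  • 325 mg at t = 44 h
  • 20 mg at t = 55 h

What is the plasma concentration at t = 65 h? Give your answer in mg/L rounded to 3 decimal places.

k = ln 2 / 15 = 0.04621 per h
Dose 1 (350 mg at t=0 h): 350·exp(−0.04621·65) = 17.362 mg/L
Dose 2 (125 mg at t=11 h): 125·exp(−0.04621·54) = 10.309 mg/L
Dose 3 (35 mg at t=22 h): 35·exp(−0.04621·43) = 4.799 mg/L
Dose 4 (135 mg at t=33 h): 135·exp(−0.04621·32) = 30.771 mg/L
Dose 5 (325 mg at t=44 h): 325·exp(−0.04621·21) = 123.152 mg/L
Dose 6 (20 mg at t=55 h): 20·exp(−0.04621·10) = 12.599 mg/L
C(65) = 17.362 + 10.309 + 4.799 + 30.771 + 123.152 + 12.599 = 198.991 mg/L

198.991 mg/L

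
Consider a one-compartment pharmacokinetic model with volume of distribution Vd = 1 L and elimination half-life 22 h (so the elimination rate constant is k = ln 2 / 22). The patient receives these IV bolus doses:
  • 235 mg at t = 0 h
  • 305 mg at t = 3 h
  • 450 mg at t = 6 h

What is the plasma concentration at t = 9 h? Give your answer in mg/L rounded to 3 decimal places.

k = ln 2 / 22 = 0.03151 per h
Dose 1 (235 mg at t=0 h): 235·exp(−0.03151·9) = 176.978 mg/L
Dose 2 (305 mg at t=3 h): 305·exp(−0.03151·6) = 252.465 mg/L
Dose 3 (450 mg at t=6 h): 450·exp(−0.03151·3) = 409.414 mg/L
C(9) = 176.978 + 252.465 + 409.414 = 838.857 mg/L

838.857 mg/L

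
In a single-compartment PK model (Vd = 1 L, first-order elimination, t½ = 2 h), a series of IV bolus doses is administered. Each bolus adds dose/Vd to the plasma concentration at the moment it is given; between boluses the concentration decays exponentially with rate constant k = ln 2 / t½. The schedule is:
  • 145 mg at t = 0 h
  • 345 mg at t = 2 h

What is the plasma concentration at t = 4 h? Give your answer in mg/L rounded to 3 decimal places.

k = ln 2 / 2 = 0.34657 per h
Dose 1 (145 mg at t=0 h): 145·exp(−0.34657·4) = 36.250 mg/L
Dose 2 (345 mg at t=2 h): 345·exp(−0.34657·2) = 172.500 mg/L
C(4) = 36.250 + 172.500 = 208.750 mg/L

208.750 mg/L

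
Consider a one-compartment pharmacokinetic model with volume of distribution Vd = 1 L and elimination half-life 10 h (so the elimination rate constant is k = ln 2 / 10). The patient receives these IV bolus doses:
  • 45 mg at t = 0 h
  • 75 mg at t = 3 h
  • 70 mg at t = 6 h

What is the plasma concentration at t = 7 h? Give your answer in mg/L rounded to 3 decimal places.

149.852 mg/L

k = ln 2 / 10 = 0.06931 per h
Dose 1 (45 mg at t=0 h): 45·exp(−0.06931·7) = 27.701 mg/L
Dose 2 (75 mg at t=3 h): 75·exp(−0.06931·4) = 56.839 mg/L
Dose 3 (70 mg at t=6 h): 70·exp(−0.06931·1) = 65.312 mg/L
C(7) = 27.701 + 56.839 + 65.312 = 149.852 mg/L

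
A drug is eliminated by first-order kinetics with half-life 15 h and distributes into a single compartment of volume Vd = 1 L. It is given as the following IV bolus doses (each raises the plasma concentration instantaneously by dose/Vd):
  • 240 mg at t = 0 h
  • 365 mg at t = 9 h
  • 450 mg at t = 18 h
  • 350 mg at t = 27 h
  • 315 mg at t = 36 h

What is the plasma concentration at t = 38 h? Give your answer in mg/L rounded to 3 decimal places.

k = ln 2 / 15 = 0.04621 per h
Dose 1 (240 mg at t=0 h): 240·exp(−0.04621·38) = 41.457 mg/L
Dose 2 (365 mg at t=9 h): 365·exp(−0.04621·29) = 95.566 mg/L
Dose 3 (450 mg at t=18 h): 450·exp(−0.04621·20) = 178.583 mg/L
Dose 4 (350 mg at t=27 h): 350·exp(−0.04621·11) = 210.529 mg/L
Dose 5 (315 mg at t=36 h): 315·exp(−0.04621·2) = 287.193 mg/L
C(38) = 41.457 + 95.566 + 178.583 + 210.529 + 287.193 = 813.328 mg/L

813.328 mg/L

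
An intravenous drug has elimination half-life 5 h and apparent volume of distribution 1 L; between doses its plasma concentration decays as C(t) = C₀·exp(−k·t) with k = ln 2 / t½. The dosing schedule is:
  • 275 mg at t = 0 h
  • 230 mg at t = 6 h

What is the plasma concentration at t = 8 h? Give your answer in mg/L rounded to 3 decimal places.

k = ln 2 / 5 = 0.13863 per h
Dose 1 (275 mg at t=0 h): 275·exp(−0.13863·8) = 90.716 mg/L
Dose 2 (230 mg at t=6 h): 230·exp(−0.13863·2) = 174.307 mg/L
C(8) = 90.716 + 174.307 = 265.024 mg/L

265.024 mg/L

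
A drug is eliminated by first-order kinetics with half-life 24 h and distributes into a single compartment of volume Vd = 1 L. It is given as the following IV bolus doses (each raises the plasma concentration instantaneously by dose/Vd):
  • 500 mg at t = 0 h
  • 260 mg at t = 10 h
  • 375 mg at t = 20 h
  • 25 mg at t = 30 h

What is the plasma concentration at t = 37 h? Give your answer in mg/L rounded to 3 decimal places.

k = ln 2 / 24 = 0.02888 per h
Dose 1 (500 mg at t=0 h): 500·exp(−0.02888·37) = 171.744 mg/L
Dose 2 (260 mg at t=10 h): 260·exp(−0.02888·27) = 119.211 mg/L
Dose 3 (375 mg at t=20 h): 375·exp(−0.02888·17) = 229.510 mg/L
Dose 4 (25 mg at t=30 h): 25·exp(−0.02888·7) = 20.424 mg/L
C(37) = 171.744 + 119.211 + 229.510 + 20.424 = 540.889 mg/L

540.889 mg/L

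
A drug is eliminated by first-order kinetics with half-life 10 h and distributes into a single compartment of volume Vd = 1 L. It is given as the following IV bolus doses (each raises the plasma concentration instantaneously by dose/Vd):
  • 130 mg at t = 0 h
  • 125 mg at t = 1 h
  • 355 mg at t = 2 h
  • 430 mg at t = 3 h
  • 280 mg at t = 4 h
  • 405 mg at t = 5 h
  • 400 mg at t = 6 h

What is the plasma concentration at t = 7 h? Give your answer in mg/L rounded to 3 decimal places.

k = ln 2 / 10 = 0.06931 per h
Dose 1 (130 mg at t=0 h): 130·exp(−0.06931·7) = 80.024 mg/L
Dose 2 (125 mg at t=1 h): 125·exp(−0.06931·6) = 82.469 mg/L
Dose 3 (355 mg at t=2 h): 355·exp(−0.06931·5) = 251.023 mg/L
Dose 4 (430 mg at t=3 h): 430·exp(−0.06931·4) = 325.879 mg/L
Dose 5 (280 mg at t=4 h): 280·exp(−0.06931·3) = 227.431 mg/L
Dose 6 (405 mg at t=5 h): 405·exp(−0.06931·2) = 352.573 mg/L
Dose 7 (400 mg at t=6 h): 400·exp(−0.06931·1) = 373.213 mg/L
C(7) = 80.024 + 82.469 + 251.023 + 325.879 + 227.431 + 352.573 + 373.213 = 1692.612 mg/L

1692.612 mg/L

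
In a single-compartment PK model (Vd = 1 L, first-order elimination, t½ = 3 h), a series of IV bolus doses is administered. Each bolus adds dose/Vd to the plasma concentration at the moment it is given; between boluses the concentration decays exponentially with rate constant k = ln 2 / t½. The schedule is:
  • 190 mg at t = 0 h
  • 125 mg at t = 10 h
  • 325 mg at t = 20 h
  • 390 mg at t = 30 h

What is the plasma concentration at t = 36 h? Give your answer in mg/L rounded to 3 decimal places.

105.915 mg/L

k = ln 2 / 3 = 0.23105 per h
Dose 1 (190 mg at t=0 h): 190·exp(−0.23105·36) = 0.046 mg/L
Dose 2 (125 mg at t=10 h): 125·exp(−0.23105·26) = 0.308 mg/L
Dose 3 (325 mg at t=20 h): 325·exp(−0.23105·16) = 8.061 mg/L
Dose 4 (390 mg at t=30 h): 390·exp(−0.23105·6) = 97.500 mg/L
C(36) = 0.046 + 0.308 + 8.061 + 97.500 = 105.915 mg/L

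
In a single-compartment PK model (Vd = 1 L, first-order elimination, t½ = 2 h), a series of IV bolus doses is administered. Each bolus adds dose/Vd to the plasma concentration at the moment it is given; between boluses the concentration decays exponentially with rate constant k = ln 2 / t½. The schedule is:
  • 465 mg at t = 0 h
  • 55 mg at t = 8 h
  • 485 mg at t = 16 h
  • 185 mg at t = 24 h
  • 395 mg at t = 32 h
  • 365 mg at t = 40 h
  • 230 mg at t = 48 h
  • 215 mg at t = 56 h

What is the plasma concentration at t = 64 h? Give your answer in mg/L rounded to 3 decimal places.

14.431 mg/L

k = ln 2 / 2 = 0.34657 per h
Dose 1 (465 mg at t=0 h): 465·exp(−0.34657·64) = 0.000 mg/L
Dose 2 (55 mg at t=8 h): 55·exp(−0.34657·56) = 0.000 mg/L
Dose 3 (485 mg at t=16 h): 485·exp(−0.34657·48) = 0.000 mg/L
Dose 4 (185 mg at t=24 h): 185·exp(−0.34657·40) = 0.000 mg/L
Dose 5 (395 mg at t=32 h): 395·exp(−0.34657·32) = 0.006 mg/L
Dose 6 (365 mg at t=40 h): 365·exp(−0.34657·24) = 0.089 mg/L
Dose 7 (230 mg at t=48 h): 230·exp(−0.34657·16) = 0.898 mg/L
Dose 8 (215 mg at t=56 h): 215·exp(−0.34657·8) = 13.438 mg/L
C(64) = 0.000 + 0.000 + 0.000 + 0.000 + 0.006 + 0.089 + 0.898 + 13.438 = 14.431 mg/L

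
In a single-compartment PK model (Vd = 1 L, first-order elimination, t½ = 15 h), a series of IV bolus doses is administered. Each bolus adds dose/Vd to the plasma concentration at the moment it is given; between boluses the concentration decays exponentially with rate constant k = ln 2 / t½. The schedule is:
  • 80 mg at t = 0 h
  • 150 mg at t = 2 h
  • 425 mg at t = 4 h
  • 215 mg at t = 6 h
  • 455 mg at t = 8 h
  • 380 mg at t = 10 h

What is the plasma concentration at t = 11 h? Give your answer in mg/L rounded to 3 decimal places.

1384.215 mg/L

k = ln 2 / 15 = 0.04621 per h
Dose 1 (80 mg at t=0 h): 80·exp(−0.04621·11) = 48.121 mg/L
Dose 2 (150 mg at t=2 h): 150·exp(−0.04621·9) = 98.963 mg/L
Dose 3 (425 mg at t=4 h): 425·exp(−0.04621·7) = 307.545 mg/L
Dose 4 (215 mg at t=6 h): 215·exp(−0.04621·5) = 170.646 mg/L
Dose 5 (455 mg at t=8 h): 455·exp(−0.04621·3) = 396.101 mg/L
Dose 6 (380 mg at t=10 h): 380·exp(−0.04621·1) = 362.840 mg/L
C(11) = 48.121 + 98.963 + 307.545 + 170.646 + 396.101 + 362.840 = 1384.215 mg/L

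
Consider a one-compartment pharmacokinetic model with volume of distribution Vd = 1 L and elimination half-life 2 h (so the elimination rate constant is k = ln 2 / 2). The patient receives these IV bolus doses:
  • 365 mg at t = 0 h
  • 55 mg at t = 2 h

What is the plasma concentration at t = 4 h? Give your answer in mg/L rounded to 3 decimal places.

k = ln 2 / 2 = 0.34657 per h
Dose 1 (365 mg at t=0 h): 365·exp(−0.34657·4) = 91.250 mg/L
Dose 2 (55 mg at t=2 h): 55·exp(−0.34657·2) = 27.500 mg/L
C(4) = 91.250 + 27.500 = 118.750 mg/L

118.750 mg/L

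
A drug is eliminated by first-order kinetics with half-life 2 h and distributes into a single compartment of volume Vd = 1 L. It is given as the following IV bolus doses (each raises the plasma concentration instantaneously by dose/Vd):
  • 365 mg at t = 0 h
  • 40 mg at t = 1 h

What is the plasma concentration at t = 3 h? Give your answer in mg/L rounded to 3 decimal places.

149.047 mg/L

k = ln 2 / 2 = 0.34657 per h
Dose 1 (365 mg at t=0 h): 365·exp(−0.34657·3) = 129.047 mg/L
Dose 2 (40 mg at t=1 h): 40·exp(−0.34657·2) = 20.000 mg/L
C(3) = 129.047 + 20.000 = 149.047 mg/L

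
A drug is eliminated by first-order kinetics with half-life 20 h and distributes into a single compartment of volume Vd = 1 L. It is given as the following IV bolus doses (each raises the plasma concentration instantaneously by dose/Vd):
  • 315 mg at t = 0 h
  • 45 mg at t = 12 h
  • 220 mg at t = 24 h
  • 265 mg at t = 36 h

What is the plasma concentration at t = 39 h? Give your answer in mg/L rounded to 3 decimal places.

468.824 mg/L

k = ln 2 / 20 = 0.03466 per h
Dose 1 (315 mg at t=0 h): 315·exp(−0.03466·39) = 81.527 mg/L
Dose 2 (45 mg at t=12 h): 45·exp(−0.03466·27) = 17.653 mg/L
Dose 3 (220 mg at t=24 h): 220·exp(−0.03466·15) = 130.813 mg/L
Dose 4 (265 mg at t=36 h): 265·exp(−0.03466·3) = 238.831 mg/L
C(39) = 81.527 + 17.653 + 130.813 + 238.831 = 468.824 mg/L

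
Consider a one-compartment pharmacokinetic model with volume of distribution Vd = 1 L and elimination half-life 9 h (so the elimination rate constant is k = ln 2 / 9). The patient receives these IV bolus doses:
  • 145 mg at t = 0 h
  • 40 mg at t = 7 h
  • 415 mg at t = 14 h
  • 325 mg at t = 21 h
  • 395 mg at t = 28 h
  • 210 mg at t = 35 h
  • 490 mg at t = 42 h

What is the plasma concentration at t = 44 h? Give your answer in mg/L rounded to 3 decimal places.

743.908 mg/L

k = ln 2 / 9 = 0.07702 per h
Dose 1 (145 mg at t=0 h): 145·exp(−0.07702·44) = 4.894 mg/L
Dose 2 (40 mg at t=7 h): 40·exp(−0.07702·37) = 2.315 mg/L
Dose 3 (415 mg at t=14 h): 415·exp(−0.07702·30) = 41.173 mg/L
Dose 4 (325 mg at t=21 h): 325·exp(−0.07702·23) = 55.282 mg/L
Dose 5 (395 mg at t=28 h): 395·exp(−0.07702·16) = 115.195 mg/L
Dose 6 (210 mg at t=35 h): 210·exp(−0.07702·9) = 105.000 mg/L
Dose 7 (490 mg at t=42 h): 490·exp(−0.07702·2) = 420.050 mg/L
C(44) = 4.894 + 2.315 + 41.173 + 55.282 + 115.195 + 105.000 + 420.050 = 743.908 mg/L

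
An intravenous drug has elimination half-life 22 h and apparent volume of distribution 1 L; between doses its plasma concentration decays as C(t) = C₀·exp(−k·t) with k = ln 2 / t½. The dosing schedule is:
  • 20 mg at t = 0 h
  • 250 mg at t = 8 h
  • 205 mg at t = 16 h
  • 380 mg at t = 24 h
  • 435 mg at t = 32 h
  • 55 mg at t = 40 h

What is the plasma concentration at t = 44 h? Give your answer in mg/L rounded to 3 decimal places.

719.158 mg/L

k = ln 2 / 22 = 0.03151 per h
Dose 1 (20 mg at t=0 h): 20·exp(−0.03151·44) = 5.000 mg/L
Dose 2 (250 mg at t=8 h): 250·exp(−0.03151·36) = 80.417 mg/L
Dose 3 (205 mg at t=16 h): 205·exp(−0.03151·28) = 84.845 mg/L
Dose 4 (380 mg at t=24 h): 380·exp(−0.03151·20) = 202.358 mg/L
Dose 5 (435 mg at t=32 h): 435·exp(−0.03151·12) = 298.051 mg/L
Dose 6 (55 mg at t=40 h): 55·exp(−0.03151·4) = 48.488 mg/L
C(44) = 5.000 + 80.417 + 84.845 + 202.358 + 298.051 + 48.488 = 719.158 mg/L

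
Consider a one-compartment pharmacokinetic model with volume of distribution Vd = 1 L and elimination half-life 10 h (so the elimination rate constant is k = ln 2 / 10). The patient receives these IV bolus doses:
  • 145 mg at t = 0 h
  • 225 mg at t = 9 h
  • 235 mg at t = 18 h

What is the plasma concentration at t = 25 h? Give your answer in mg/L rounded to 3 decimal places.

k = ln 2 / 10 = 0.06931 per h
Dose 1 (145 mg at t=0 h): 145·exp(−0.06931·25) = 25.633 mg/L
Dose 2 (225 mg at t=9 h): 225·exp(−0.06931·16) = 74.222 mg/L
Dose 3 (235 mg at t=18 h): 235·exp(−0.06931·7) = 144.659 mg/L
C(25) = 25.633 + 74.222 + 144.659 = 244.514 mg/L

244.514 mg/L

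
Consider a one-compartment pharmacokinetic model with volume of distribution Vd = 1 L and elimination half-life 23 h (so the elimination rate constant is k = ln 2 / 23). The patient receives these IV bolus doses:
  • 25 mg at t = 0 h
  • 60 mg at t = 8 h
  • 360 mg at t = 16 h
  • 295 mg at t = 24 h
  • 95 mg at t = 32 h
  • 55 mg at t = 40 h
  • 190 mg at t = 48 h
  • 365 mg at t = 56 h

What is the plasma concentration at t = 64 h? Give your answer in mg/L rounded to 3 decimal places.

654.849 mg/L

k = ln 2 / 23 = 0.03014 per h
Dose 1 (25 mg at t=0 h): 25·exp(−0.03014·64) = 3.633 mg/L
Dose 2 (60 mg at t=8 h): 60·exp(−0.03014·56) = 11.097 mg/L
Dose 3 (360 mg at t=16 h): 360·exp(−0.03014·48) = 84.736 mg/L
Dose 4 (295 mg at t=24 h): 295·exp(−0.03014·40) = 88.367 mg/L
Dose 5 (95 mg at t=32 h): 95·exp(−0.03014·32) = 36.216 mg/L
Dose 6 (55 mg at t=40 h): 55·exp(−0.03014·24) = 26.684 mg/L
Dose 7 (190 mg at t=48 h): 190·exp(−0.03014·16) = 117.312 mg/L
Dose 8 (365 mg at t=56 h): 365·exp(−0.03014·8) = 286.805 mg/L
C(64) = 3.633 + 11.097 + 84.736 + 88.367 + 36.216 + 26.684 + 117.312 + 286.805 = 654.849 mg/L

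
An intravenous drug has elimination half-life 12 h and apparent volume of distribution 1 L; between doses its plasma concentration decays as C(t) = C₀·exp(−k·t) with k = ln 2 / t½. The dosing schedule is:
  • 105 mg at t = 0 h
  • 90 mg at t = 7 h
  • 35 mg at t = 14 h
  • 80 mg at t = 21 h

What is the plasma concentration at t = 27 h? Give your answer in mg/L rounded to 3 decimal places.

123.508 mg/L

k = ln 2 / 12 = 0.05776 per h
Dose 1 (105 mg at t=0 h): 105·exp(−0.05776·27) = 22.074 mg/L
Dose 2 (90 mg at t=7 h): 90·exp(−0.05776·20) = 28.348 mg/L
Dose 3 (35 mg at t=14 h): 35·exp(−0.05776·13) = 16.518 mg/L
Dose 4 (80 mg at t=21 h): 80·exp(−0.05776·6) = 56.569 mg/L
C(27) = 22.074 + 28.348 + 16.518 + 56.569 = 123.508 mg/L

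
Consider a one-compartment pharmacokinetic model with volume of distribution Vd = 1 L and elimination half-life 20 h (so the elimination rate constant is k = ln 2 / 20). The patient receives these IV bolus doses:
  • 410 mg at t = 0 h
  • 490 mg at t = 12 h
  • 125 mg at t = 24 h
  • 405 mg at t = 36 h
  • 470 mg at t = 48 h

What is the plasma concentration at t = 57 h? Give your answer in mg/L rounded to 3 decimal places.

k = ln 2 / 20 = 0.03466 per h
Dose 1 (410 mg at t=0 h): 410·exp(−0.03466·57) = 56.865 mg/L
Dose 2 (490 mg at t=12 h): 490·exp(−0.03466·45) = 103.010 mg/L
Dose 3 (125 mg at t=24 h): 125·exp(−0.03466·33) = 39.830 mg/L
Dose 4 (405 mg at t=36 h): 405·exp(−0.03466·21) = 195.602 mg/L
Dose 5 (470 mg at t=48 h): 470·exp(−0.03466·9) = 344.060 mg/L
C(57) = 56.865 + 103.010 + 39.830 + 195.602 + 344.060 = 739.368 mg/L

739.368 mg/L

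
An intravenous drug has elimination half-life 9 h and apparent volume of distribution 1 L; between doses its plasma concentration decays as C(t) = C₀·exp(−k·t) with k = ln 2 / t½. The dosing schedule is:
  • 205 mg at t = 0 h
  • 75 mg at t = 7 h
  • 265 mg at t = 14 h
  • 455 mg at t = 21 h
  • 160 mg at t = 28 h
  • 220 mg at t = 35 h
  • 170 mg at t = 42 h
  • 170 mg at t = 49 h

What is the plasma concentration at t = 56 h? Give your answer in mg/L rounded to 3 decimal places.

264.776 mg/L

k = ln 2 / 9 = 0.07702 per h
Dose 1 (205 mg at t=0 h): 205·exp(−0.07702·56) = 2.746 mg/L
Dose 2 (75 mg at t=7 h): 75·exp(−0.07702·49) = 1.722 mg/L
Dose 3 (265 mg at t=14 h): 265·exp(−0.07702·42) = 10.434 mg/L
Dose 4 (455 mg at t=21 h): 455·exp(−0.07702·35) = 30.714 mg/L
Dose 5 (160 mg at t=28 h): 160·exp(−0.07702·28) = 18.517 mg/L
Dose 6 (220 mg at t=35 h): 220·exp(−0.07702·21) = 43.654 mg/L
Dose 7 (170 mg at t=42 h): 170·exp(−0.07702·14) = 57.834 mg/L
Dose 8 (170 mg at t=49 h): 170·exp(−0.07702·7) = 99.155 mg/L
C(56) = 2.746 + 1.722 + 10.434 + 30.714 + 18.517 + 43.654 + 57.834 + 99.155 = 264.776 mg/L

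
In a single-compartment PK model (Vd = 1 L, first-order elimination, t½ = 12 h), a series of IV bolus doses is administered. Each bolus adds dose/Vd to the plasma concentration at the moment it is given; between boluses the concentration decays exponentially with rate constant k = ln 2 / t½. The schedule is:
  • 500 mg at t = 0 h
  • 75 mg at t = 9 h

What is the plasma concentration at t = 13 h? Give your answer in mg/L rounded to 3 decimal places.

295.496 mg/L

k = ln 2 / 12 = 0.05776 per h
Dose 1 (500 mg at t=0 h): 500·exp(−0.05776·13) = 235.969 mg/L
Dose 2 (75 mg at t=9 h): 75·exp(−0.05776·4) = 59.528 mg/L
C(13) = 235.969 + 59.528 = 295.496 mg/L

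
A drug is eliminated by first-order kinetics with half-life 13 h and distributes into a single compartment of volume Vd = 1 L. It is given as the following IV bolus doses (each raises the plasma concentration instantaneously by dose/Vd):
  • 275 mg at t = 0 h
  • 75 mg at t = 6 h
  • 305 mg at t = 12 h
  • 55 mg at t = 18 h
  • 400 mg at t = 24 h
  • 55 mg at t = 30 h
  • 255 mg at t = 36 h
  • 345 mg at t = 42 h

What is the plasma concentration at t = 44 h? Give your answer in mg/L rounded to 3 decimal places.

745.672 mg/L

k = ln 2 / 13 = 0.05332 per h
Dose 1 (275 mg at t=0 h): 275·exp(−0.05332·44) = 26.331 mg/L
Dose 2 (75 mg at t=6 h): 75·exp(−0.05332·38) = 9.888 mg/L
Dose 3 (305 mg at t=12 h): 305·exp(−0.05332·32) = 55.374 mg/L
Dose 4 (55 mg at t=18 h): 55·exp(−0.05332·26) = 13.750 mg/L
Dose 5 (400 mg at t=24 h): 400·exp(−0.05332·20) = 137.701 mg/L
Dose 6 (55 mg at t=30 h): 55·exp(−0.05332·14) = 26.072 mg/L
Dose 7 (255 mg at t=36 h): 255·exp(−0.05332·8) = 166.453 mg/L
Dose 8 (345 mg at t=42 h): 345·exp(−0.05332·2) = 310.104 mg/L
C(44) = 26.331 + 9.888 + 55.374 + 13.750 + 137.701 + 26.072 + 166.453 + 310.104 = 745.672 mg/L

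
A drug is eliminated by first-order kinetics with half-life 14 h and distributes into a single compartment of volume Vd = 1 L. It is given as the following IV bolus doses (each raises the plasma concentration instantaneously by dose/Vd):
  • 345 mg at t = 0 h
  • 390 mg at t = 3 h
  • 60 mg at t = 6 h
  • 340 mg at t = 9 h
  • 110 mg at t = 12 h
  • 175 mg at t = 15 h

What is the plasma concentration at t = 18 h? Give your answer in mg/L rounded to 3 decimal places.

k = ln 2 / 14 = 0.04951 per h
Dose 1 (345 mg at t=0 h): 345·exp(−0.04951·18) = 141.508 mg/L
Dose 2 (390 mg at t=3 h): 390·exp(−0.04951·15) = 185.581 mg/L
Dose 3 (60 mg at t=6 h): 60·exp(−0.04951·12) = 33.123 mg/L
Dose 4 (340 mg at t=9 h): 340·exp(−0.04951·9) = 217.751 mg/L
Dose 5 (110 mg at t=12 h): 110·exp(−0.04951·6) = 81.730 mg/L
Dose 6 (175 mg at t=15 h): 175·exp(−0.04951·3) = 150.845 mg/L
C(18) = 141.508 + 185.581 + 33.123 + 217.751 + 81.730 + 150.845 = 810.537 mg/L

810.537 mg/L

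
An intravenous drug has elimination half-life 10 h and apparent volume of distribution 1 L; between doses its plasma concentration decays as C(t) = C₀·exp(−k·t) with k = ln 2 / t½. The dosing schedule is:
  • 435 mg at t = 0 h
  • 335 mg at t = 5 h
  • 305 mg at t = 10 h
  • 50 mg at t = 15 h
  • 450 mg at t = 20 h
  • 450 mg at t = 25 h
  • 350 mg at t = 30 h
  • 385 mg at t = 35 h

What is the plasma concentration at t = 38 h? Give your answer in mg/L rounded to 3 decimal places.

944.915 mg/L

k = ln 2 / 10 = 0.06931 per h
Dose 1 (435 mg at t=0 h): 435·exp(−0.06931·38) = 31.230 mg/L
Dose 2 (335 mg at t=5 h): 335·exp(−0.06931·33) = 34.013 mg/L
Dose 3 (305 mg at t=10 h): 305·exp(−0.06931·28) = 43.794 mg/L
Dose 4 (50 mg at t=15 h): 50·exp(−0.06931·23) = 10.153 mg/L
Dose 5 (450 mg at t=20 h): 450·exp(−0.06931·18) = 129.229 mg/L
Dose 6 (450 mg at t=25 h): 450·exp(−0.06931·13) = 182.757 mg/L
Dose 7 (350 mg at t=30 h): 350·exp(−0.06931·8) = 201.022 mg/L
Dose 8 (385 mg at t=35 h): 385·exp(−0.06931·3) = 312.717 mg/L
C(38) = 31.230 + 34.013 + 43.794 + 10.153 + 129.229 + 182.757 + 201.022 + 312.717 = 944.915 mg/L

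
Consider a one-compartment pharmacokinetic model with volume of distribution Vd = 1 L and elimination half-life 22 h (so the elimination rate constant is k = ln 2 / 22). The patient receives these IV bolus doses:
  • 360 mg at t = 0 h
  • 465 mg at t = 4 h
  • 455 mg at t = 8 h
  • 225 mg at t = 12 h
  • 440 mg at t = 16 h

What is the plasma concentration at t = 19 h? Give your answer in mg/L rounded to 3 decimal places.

k = ln 2 / 22 = 0.03151 per h
Dose 1 (360 mg at t=0 h): 360·exp(−0.03151·19) = 197.844 mg/L
Dose 2 (465 mg at t=4 h): 465·exp(−0.03151·15) = 289.871 mg/L
Dose 3 (455 mg at t=8 h): 455·exp(−0.03151·11) = 321.734 mg/L
Dose 4 (225 mg at t=12 h): 225·exp(−0.03151·7) = 180.468 mg/L
Dose 5 (440 mg at t=16 h): 440·exp(−0.03151·3) = 400.316 mg/L
C(19) = 197.844 + 289.871 + 321.734 + 180.468 + 400.316 = 1390.233 mg/L

1390.233 mg/L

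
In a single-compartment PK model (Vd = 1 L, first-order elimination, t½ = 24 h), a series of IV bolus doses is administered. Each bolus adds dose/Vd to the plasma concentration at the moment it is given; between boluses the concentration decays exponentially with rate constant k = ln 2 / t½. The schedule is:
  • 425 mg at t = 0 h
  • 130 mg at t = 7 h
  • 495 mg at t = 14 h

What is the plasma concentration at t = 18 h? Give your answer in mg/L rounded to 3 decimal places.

k = ln 2 / 24 = 0.02888 per h
Dose 1 (425 mg at t=0 h): 425·exp(−0.02888·18) = 252.707 mg/L
Dose 2 (130 mg at t=7 h): 130·exp(−0.02888·11) = 94.617 mg/L
Dose 3 (495 mg at t=14 h): 495·exp(−0.02888·4) = 440.995 mg/L
C(18) = 252.707 + 94.617 + 440.995 = 788.319 mg/L

788.319 mg/L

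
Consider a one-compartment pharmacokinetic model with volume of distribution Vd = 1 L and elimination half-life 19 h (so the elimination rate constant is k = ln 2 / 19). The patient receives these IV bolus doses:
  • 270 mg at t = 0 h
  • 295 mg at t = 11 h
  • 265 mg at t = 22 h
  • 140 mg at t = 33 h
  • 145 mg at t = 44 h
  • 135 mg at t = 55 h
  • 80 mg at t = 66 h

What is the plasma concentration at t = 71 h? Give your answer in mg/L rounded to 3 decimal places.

k = ln 2 / 19 = 0.03648 per h
Dose 1 (270 mg at t=0 h): 270·exp(−0.03648·71) = 20.252 mg/L
Dose 2 (295 mg at t=11 h): 295·exp(−0.03648·60) = 33.052 mg/L
Dose 3 (265 mg at t=22 h): 265·exp(−0.03648·49) = 44.351 mg/L
Dose 4 (140 mg at t=33 h): 140·exp(−0.03648·38) = 35.000 mg/L
Dose 5 (145 mg at t=44 h): 145·exp(−0.03648·27) = 54.149 mg/L
Dose 6 (135 mg at t=55 h): 135·exp(−0.03648·16) = 75.307 mg/L
Dose 7 (80 mg at t=66 h): 80·exp(−0.03648·5) = 66.661 mg/L
C(71) = 20.252 + 33.052 + 44.351 + 35.000 + 54.149 + 75.307 + 66.661 = 328.772 mg/L

328.772 mg/L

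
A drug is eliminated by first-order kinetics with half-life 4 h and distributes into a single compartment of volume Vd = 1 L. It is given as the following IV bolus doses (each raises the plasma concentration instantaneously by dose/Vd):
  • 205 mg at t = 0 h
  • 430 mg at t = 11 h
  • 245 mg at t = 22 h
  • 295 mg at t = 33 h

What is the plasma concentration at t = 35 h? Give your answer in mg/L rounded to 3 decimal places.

241.544 mg/L

k = ln 2 / 4 = 0.17329 per h
Dose 1 (205 mg at t=0 h): 205·exp(−0.17329·35) = 0.476 mg/L
Dose 2 (430 mg at t=11 h): 430·exp(−0.17329·24) = 6.719 mg/L
Dose 3 (245 mg at t=22 h): 245·exp(−0.17329·13) = 25.752 mg/L
Dose 4 (295 mg at t=33 h): 295·exp(−0.17329·2) = 208.597 mg/L
C(35) = 0.476 + 6.719 + 25.752 + 208.597 = 241.544 mg/L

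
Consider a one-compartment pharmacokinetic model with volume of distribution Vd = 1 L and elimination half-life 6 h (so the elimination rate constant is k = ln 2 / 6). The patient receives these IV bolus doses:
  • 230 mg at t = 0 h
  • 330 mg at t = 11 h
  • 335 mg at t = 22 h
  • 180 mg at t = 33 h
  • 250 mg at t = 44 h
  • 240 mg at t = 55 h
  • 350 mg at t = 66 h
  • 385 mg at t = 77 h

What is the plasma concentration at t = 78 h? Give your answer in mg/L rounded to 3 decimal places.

453.940 mg/L

k = ln 2 / 6 = 0.11552 per h
Dose 1 (230 mg at t=0 h): 230·exp(−0.11552·78) = 0.028 mg/L
Dose 2 (330 mg at t=11 h): 330·exp(−0.11552·67) = 0.144 mg/L
Dose 3 (335 mg at t=22 h): 335·exp(−0.11552·56) = 0.519 mg/L
Dose 4 (180 mg at t=33 h): 180·exp(−0.11552·45) = 0.994 mg/L
Dose 5 (250 mg at t=44 h): 250·exp(−0.11552·34) = 4.922 mg/L
Dose 6 (240 mg at t=55 h): 240·exp(−0.11552·23) = 16.837 mg/L
Dose 7 (350 mg at t=66 h): 350·exp(−0.11552·12) = 87.500 mg/L
Dose 8 (385 mg at t=77 h): 385·exp(−0.11552·1) = 342.996 mg/L
C(78) = 0.028 + 0.144 + 0.519 + 0.994 + 4.922 + 16.837 + 87.500 + 342.996 = 453.940 mg/L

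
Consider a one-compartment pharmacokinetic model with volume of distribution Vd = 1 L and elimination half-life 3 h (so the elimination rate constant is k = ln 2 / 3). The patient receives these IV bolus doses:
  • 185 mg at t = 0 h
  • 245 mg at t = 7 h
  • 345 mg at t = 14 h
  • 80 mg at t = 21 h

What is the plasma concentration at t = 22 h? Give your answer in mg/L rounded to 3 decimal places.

k = ln 2 / 3 = 0.23105 per h
Dose 1 (185 mg at t=0 h): 185·exp(−0.23105·22) = 1.147 mg/L
Dose 2 (245 mg at t=7 h): 245·exp(−0.23105·15) = 7.656 mg/L
Dose 3 (345 mg at t=14 h): 345·exp(−0.23105·8) = 54.334 mg/L
Dose 4 (80 mg at t=21 h): 80·exp(−0.23105·1) = 63.496 mg/L
C(22) = 1.147 + 7.656 + 54.334 + 63.496 = 126.634 mg/L

126.634 mg/L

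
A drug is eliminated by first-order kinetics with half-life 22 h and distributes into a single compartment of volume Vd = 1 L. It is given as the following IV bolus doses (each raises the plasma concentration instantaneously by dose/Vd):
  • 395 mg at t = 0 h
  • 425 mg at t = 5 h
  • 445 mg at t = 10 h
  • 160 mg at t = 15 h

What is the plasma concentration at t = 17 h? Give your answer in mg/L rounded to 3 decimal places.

k = ln 2 / 22 = 0.03151 per h
Dose 1 (395 mg at t=0 h): 395·exp(−0.03151·17) = 231.197 mg/L
Dose 2 (425 mg at t=5 h): 425·exp(−0.03151·12) = 291.200 mg/L
Dose 3 (445 mg at t=10 h): 445·exp(−0.03151·7) = 356.926 mg/L
Dose 4 (160 mg at t=15 h): 160·exp(−0.03151·2) = 150.229 mg/L
C(17) = 231.197 + 291.200 + 356.926 + 150.229 = 1029.552 mg/L

1029.552 mg/L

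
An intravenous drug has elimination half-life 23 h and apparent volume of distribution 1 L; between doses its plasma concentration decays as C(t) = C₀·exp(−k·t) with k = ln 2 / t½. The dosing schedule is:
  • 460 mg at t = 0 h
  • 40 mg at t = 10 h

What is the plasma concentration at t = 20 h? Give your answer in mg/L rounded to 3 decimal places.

k = ln 2 / 23 = 0.03014 per h
Dose 1 (460 mg at t=0 h): 460·exp(−0.03014·20) = 251.763 mg/L
Dose 2 (40 mg at t=10 h): 40·exp(−0.03014·10) = 29.592 mg/L
C(20) = 251.763 + 29.592 = 281.356 mg/L

281.356 mg/L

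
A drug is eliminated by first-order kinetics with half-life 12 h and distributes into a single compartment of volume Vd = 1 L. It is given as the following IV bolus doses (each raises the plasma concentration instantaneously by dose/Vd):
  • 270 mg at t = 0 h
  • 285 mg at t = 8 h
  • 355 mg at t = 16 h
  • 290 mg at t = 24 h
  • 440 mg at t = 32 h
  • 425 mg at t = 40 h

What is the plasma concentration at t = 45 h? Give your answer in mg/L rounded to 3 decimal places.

k = ln 2 / 12 = 0.05776 per h
Dose 1 (270 mg at t=0 h): 270·exp(−0.05776·45) = 20.068 mg/L
Dose 2 (285 mg at t=8 h): 285·exp(−0.05776·37) = 33.626 mg/L
Dose 3 (355 mg at t=16 h): 355·exp(−0.05776·29) = 66.487 mg/L
Dose 4 (290 mg at t=24 h): 290·exp(−0.05776·21) = 86.218 mg/L
Dose 5 (440 mg at t=32 h): 440·exp(−0.05776·13) = 207.652 mg/L
Dose 6 (425 mg at t=40 h): 425·exp(−0.05776·5) = 318.390 mg/L
C(45) = 20.068 + 33.626 + 66.487 + 86.218 + 207.652 + 318.390 = 732.441 mg/L

732.441 mg/L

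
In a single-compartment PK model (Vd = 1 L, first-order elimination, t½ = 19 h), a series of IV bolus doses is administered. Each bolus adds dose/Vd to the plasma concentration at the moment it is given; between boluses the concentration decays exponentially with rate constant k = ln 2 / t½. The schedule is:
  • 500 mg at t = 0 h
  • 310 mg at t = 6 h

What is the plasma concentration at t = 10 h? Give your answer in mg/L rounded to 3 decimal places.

k = ln 2 / 19 = 0.03648 per h
Dose 1 (500 mg at t=0 h): 500·exp(−0.03648·10) = 347.163 mg/L
Dose 2 (310 mg at t=6 h): 310·exp(−0.03648·4) = 267.909 mg/L
C(10) = 347.163 + 267.909 = 615.072 mg/L

615.072 mg/L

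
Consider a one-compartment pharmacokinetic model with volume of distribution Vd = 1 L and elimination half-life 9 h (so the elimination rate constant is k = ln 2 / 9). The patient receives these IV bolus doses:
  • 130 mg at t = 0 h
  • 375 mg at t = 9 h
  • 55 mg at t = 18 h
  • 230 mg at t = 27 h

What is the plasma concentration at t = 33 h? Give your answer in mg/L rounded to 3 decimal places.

k = ln 2 / 9 = 0.07702 per h
Dose 1 (130 mg at t=0 h): 130·exp(−0.07702·33) = 10.237 mg/L
Dose 2 (375 mg at t=9 h): 375·exp(−0.07702·24) = 59.059 mg/L
Dose 3 (55 mg at t=18 h): 55·exp(−0.07702·15) = 17.324 mg/L
Dose 4 (230 mg at t=27 h): 230·exp(−0.07702·6) = 144.891 mg/L
C(33) = 10.237 + 59.059 + 17.324 + 144.891 = 231.510 mg/L

231.510 mg/L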